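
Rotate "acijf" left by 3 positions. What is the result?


Input: "acijf", rotate left by 3
First 3 characters: "aci"
Remaining characters: "jf"
Concatenate remaining + first: "jf" + "aci" = "jfaci"

jfaci


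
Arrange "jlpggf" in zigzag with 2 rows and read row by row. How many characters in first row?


Zigzag "jlpggf" into 2 rows:
Placing characters:
  'j' => row 0
  'l' => row 1
  'p' => row 0
  'g' => row 1
  'g' => row 0
  'f' => row 1
Rows:
  Row 0: "jpg"
  Row 1: "lgf"
First row length: 3

3


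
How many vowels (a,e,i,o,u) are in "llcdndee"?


Input: llcdndee
Checking each character:
  'l' at position 0: consonant
  'l' at position 1: consonant
  'c' at position 2: consonant
  'd' at position 3: consonant
  'n' at position 4: consonant
  'd' at position 5: consonant
  'e' at position 6: vowel (running total: 1)
  'e' at position 7: vowel (running total: 2)
Total vowels: 2

2


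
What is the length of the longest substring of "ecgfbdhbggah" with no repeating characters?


Input: "ecgfbdhbggah"
Sliding window (track last position of each char):
  Position 0 ('e'): window [0,0] length 1 -- new best
  Position 1 ('c'): window [0,1] length 2 -- new best
  Position 2 ('g'): window [0,2] length 3 -- new best
  Position 3 ('f'): window [0,3] length 4 -- new best
  Position 4 ('b'): window [0,4] length 5 -- new best
  Position 5 ('d'): window [0,5] length 6 -- new best
  Position 6 ('h'): window [0,6] length 7 -- new best
  Position 7 ('b'): repeat (last at 4), move window start to 5
  Position 7 ('b'): window [5,7] length 3
  Position 8 ('g'): window [5,8] length 4
  Position 9 ('g'): repeat (last at 8), move window start to 9
  Position 9 ('g'): window [9,9] length 1
  Position 10 ('a'): window [9,10] length 2
  Position 11 ('h'): window [9,11] length 3
Longest substring with no repeats: "ecgfbdh" with length 7

7


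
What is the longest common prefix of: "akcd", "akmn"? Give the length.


Words: akcd, akmn
  Position 0: all 'a' => match
  Position 1: all 'k' => match
  Position 2: ('c', 'm') => mismatch, stop
LCP = "ak" (length 2)

2


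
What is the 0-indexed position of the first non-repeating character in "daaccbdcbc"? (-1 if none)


Input: daaccbdcbc
Character frequencies:
  'a': 2
  'b': 2
  'c': 4
  'd': 2
Scanning left to right for freq == 1:
  Position 0 ('d'): freq=2, skip
  Position 1 ('a'): freq=2, skip
  Position 2 ('a'): freq=2, skip
  Position 3 ('c'): freq=4, skip
  Position 4 ('c'): freq=4, skip
  Position 5 ('b'): freq=2, skip
  Position 6 ('d'): freq=2, skip
  Position 7 ('c'): freq=4, skip
  Position 8 ('b'): freq=2, skip
  Position 9 ('c'): freq=4, skip
  No unique character found => answer = -1

-1


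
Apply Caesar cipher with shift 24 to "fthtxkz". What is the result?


Caesar cipher: shift "fthtxkz" by 24
  'f' (pos 5) + 24 = pos 3 = 'd'
  't' (pos 19) + 24 = pos 17 = 'r'
  'h' (pos 7) + 24 = pos 5 = 'f'
  't' (pos 19) + 24 = pos 17 = 'r'
  'x' (pos 23) + 24 = pos 21 = 'v'
  'k' (pos 10) + 24 = pos 8 = 'i'
  'z' (pos 25) + 24 = pos 23 = 'x'
Result: drfrvix

drfrvix


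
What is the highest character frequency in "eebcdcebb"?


Input: eebcdcebb
Character counts:
  'b': 3
  'c': 2
  'd': 1
  'e': 3
Maximum frequency: 3

3


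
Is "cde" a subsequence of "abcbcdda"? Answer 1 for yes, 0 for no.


Check if "cde" is a subsequence of "abcbcdda"
Greedy scan:
  Position 0 ('a'): no match needed
  Position 1 ('b'): no match needed
  Position 2 ('c'): matches sub[0] = 'c'
  Position 3 ('b'): no match needed
  Position 4 ('c'): no match needed
  Position 5 ('d'): matches sub[1] = 'd'
  Position 6 ('d'): no match needed
  Position 7 ('a'): no match needed
Only matched 2/3 characters => not a subsequence

0


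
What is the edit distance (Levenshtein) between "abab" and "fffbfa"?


Computing edit distance: "abab" -> "fffbfa"
DP table:
           f    f    f    b    f    a
      0    1    2    3    4    5    6
  a   1    1    2    3    4    5    5
  b   2    2    2    3    3    4    5
  a   3    3    3    3    4    4    4
  b   4    4    4    4    3    4    5
Edit distance = dp[4][6] = 5

5


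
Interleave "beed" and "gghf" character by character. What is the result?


Interleaving "beed" and "gghf":
  Position 0: 'b' from first, 'g' from second => "bg"
  Position 1: 'e' from first, 'g' from second => "eg"
  Position 2: 'e' from first, 'h' from second => "eh"
  Position 3: 'd' from first, 'f' from second => "df"
Result: bgegehdf

bgegehdf


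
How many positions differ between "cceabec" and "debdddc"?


Comparing "cceabec" and "debdddc" position by position:
  Position 0: 'c' vs 'd' => DIFFER
  Position 1: 'c' vs 'e' => DIFFER
  Position 2: 'e' vs 'b' => DIFFER
  Position 3: 'a' vs 'd' => DIFFER
  Position 4: 'b' vs 'd' => DIFFER
  Position 5: 'e' vs 'd' => DIFFER
  Position 6: 'c' vs 'c' => same
Positions that differ: 6

6


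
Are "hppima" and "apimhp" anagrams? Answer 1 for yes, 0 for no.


Strings: "hppima", "apimhp"
Sorted first:  ahimpp
Sorted second: ahimpp
Sorted forms match => anagrams

1


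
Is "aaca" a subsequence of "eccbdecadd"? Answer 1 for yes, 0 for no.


Check if "aaca" is a subsequence of "eccbdecadd"
Greedy scan:
  Position 0 ('e'): no match needed
  Position 1 ('c'): no match needed
  Position 2 ('c'): no match needed
  Position 3 ('b'): no match needed
  Position 4 ('d'): no match needed
  Position 5 ('e'): no match needed
  Position 6 ('c'): no match needed
  Position 7 ('a'): matches sub[0] = 'a'
  Position 8 ('d'): no match needed
  Position 9 ('d'): no match needed
Only matched 1/4 characters => not a subsequence

0


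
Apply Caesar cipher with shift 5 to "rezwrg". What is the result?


Caesar cipher: shift "rezwrg" by 5
  'r' (pos 17) + 5 = pos 22 = 'w'
  'e' (pos 4) + 5 = pos 9 = 'j'
  'z' (pos 25) + 5 = pos 4 = 'e'
  'w' (pos 22) + 5 = pos 1 = 'b'
  'r' (pos 17) + 5 = pos 22 = 'w'
  'g' (pos 6) + 5 = pos 11 = 'l'
Result: wjebwl

wjebwl


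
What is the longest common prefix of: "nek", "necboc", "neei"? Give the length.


Words: nek, necboc, neei
  Position 0: all 'n' => match
  Position 1: all 'e' => match
  Position 2: ('k', 'c', 'e') => mismatch, stop
LCP = "ne" (length 2)

2


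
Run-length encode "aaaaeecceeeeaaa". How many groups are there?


Input: aaaaeecceeeeaaa
Scanning for consecutive runs:
  Group 1: 'a' x 4 (positions 0-3)
  Group 2: 'e' x 2 (positions 4-5)
  Group 3: 'c' x 2 (positions 6-7)
  Group 4: 'e' x 4 (positions 8-11)
  Group 5: 'a' x 3 (positions 12-14)
Total groups: 5

5


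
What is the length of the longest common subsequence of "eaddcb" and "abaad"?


LCS of "eaddcb" and "abaad"
DP table:
           a    b    a    a    d
      0    0    0    0    0    0
  e   0    0    0    0    0    0
  a   0    1    1    1    1    1
  d   0    1    1    1    1    2
  d   0    1    1    1    1    2
  c   0    1    1    1    1    2
  b   0    1    2    2    2    2
LCS length = dp[6][5] = 2

2


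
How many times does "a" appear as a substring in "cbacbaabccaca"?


Searching for "a" in "cbacbaabccaca"
Scanning each position:
  Position 0: "c" => no
  Position 1: "b" => no
  Position 2: "a" => MATCH
  Position 3: "c" => no
  Position 4: "b" => no
  Position 5: "a" => MATCH
  Position 6: "a" => MATCH
  Position 7: "b" => no
  Position 8: "c" => no
  Position 9: "c" => no
  Position 10: "a" => MATCH
  Position 11: "c" => no
  Position 12: "a" => MATCH
Total occurrences: 5

5


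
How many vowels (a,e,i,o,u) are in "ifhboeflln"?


Input: ifhboeflln
Checking each character:
  'i' at position 0: vowel (running total: 1)
  'f' at position 1: consonant
  'h' at position 2: consonant
  'b' at position 3: consonant
  'o' at position 4: vowel (running total: 2)
  'e' at position 5: vowel (running total: 3)
  'f' at position 6: consonant
  'l' at position 7: consonant
  'l' at position 8: consonant
  'n' at position 9: consonant
Total vowels: 3

3


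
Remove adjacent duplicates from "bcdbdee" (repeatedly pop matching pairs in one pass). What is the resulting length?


Input: bcdbdee
Stack-based adjacent duplicate removal:
  Read 'b': push. Stack: b
  Read 'c': push. Stack: bc
  Read 'd': push. Stack: bcd
  Read 'b': push. Stack: bcdb
  Read 'd': push. Stack: bcdbd
  Read 'e': push. Stack: bcdbde
  Read 'e': matches stack top 'e' => pop. Stack: bcdbd
Final stack: "bcdbd" (length 5)

5


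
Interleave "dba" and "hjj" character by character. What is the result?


Interleaving "dba" and "hjj":
  Position 0: 'd' from first, 'h' from second => "dh"
  Position 1: 'b' from first, 'j' from second => "bj"
  Position 2: 'a' from first, 'j' from second => "aj"
Result: dhbjaj

dhbjaj


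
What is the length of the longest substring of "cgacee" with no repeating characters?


Input: "cgacee"
Sliding window (track last position of each char):
  Position 0 ('c'): window [0,0] length 1 -- new best
  Position 1 ('g'): window [0,1] length 2 -- new best
  Position 2 ('a'): window [0,2] length 3 -- new best
  Position 3 ('c'): repeat (last at 0), move window start to 1
  Position 3 ('c'): window [1,3] length 3
  Position 4 ('e'): window [1,4] length 4 -- new best
  Position 5 ('e'): repeat (last at 4), move window start to 5
  Position 5 ('e'): window [5,5] length 1
Longest substring with no repeats: "gace" with length 4

4


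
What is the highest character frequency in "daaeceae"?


Input: daaeceae
Character counts:
  'a': 3
  'c': 1
  'd': 1
  'e': 3
Maximum frequency: 3

3


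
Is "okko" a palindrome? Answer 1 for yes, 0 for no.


Input: okko
Reversed: okko
  Compare pos 0 ('o') with pos 3 ('o'): match
  Compare pos 1 ('k') with pos 2 ('k'): match
Result: palindrome

1


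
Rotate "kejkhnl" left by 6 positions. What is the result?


Input: "kejkhnl", rotate left by 6
First 6 characters: "kejkhn"
Remaining characters: "l"
Concatenate remaining + first: "l" + "kejkhn" = "lkejkhn"

lkejkhn


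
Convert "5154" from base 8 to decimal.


Input: "5154" in base 8
Positional expansion:
  Digit '5' (value 5) x 8^3 = 2560
  Digit '1' (value 1) x 8^2 = 64
  Digit '5' (value 5) x 8^1 = 40
  Digit '4' (value 4) x 8^0 = 4
Sum = 2668

2668


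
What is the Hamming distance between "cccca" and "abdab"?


Comparing "cccca" and "abdab" position by position:
  Position 0: 'c' vs 'a' => differ
  Position 1: 'c' vs 'b' => differ
  Position 2: 'c' vs 'd' => differ
  Position 3: 'c' vs 'a' => differ
  Position 4: 'a' vs 'b' => differ
Total differences (Hamming distance): 5

5


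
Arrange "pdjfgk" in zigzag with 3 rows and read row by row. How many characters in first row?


Zigzag "pdjfgk" into 3 rows:
Placing characters:
  'p' => row 0
  'd' => row 1
  'j' => row 2
  'f' => row 1
  'g' => row 0
  'k' => row 1
Rows:
  Row 0: "pg"
  Row 1: "dfk"
  Row 2: "j"
First row length: 2

2


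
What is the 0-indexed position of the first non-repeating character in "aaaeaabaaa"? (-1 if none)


Input: aaaeaabaaa
Character frequencies:
  'a': 8
  'b': 1
  'e': 1
Scanning left to right for freq == 1:
  Position 0 ('a'): freq=8, skip
  Position 1 ('a'): freq=8, skip
  Position 2 ('a'): freq=8, skip
  Position 3 ('e'): unique! => answer = 3

3


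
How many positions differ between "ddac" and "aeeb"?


Comparing "ddac" and "aeeb" position by position:
  Position 0: 'd' vs 'a' => DIFFER
  Position 1: 'd' vs 'e' => DIFFER
  Position 2: 'a' vs 'e' => DIFFER
  Position 3: 'c' vs 'b' => DIFFER
Positions that differ: 4

4


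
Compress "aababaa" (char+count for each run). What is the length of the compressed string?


Input: aababaa
Runs:
  'a' x 2 => "a2"
  'b' x 1 => "b1"
  'a' x 1 => "a1"
  'b' x 1 => "b1"
  'a' x 2 => "a2"
Compressed: "a2b1a1b1a2"
Compressed length: 10

10


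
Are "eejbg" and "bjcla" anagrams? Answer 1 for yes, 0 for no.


Strings: "eejbg", "bjcla"
Sorted first:  beegj
Sorted second: abcjl
Differ at position 0: 'b' vs 'a' => not anagrams

0


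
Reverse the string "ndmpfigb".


Input: ndmpfigb
Reading characters right to left:
  Position 7: 'b'
  Position 6: 'g'
  Position 5: 'i'
  Position 4: 'f'
  Position 3: 'p'
  Position 2: 'm'
  Position 1: 'd'
  Position 0: 'n'
Reversed: bgifpmdn

bgifpmdn


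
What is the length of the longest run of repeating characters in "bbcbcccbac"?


Input: "bbcbcccbac"
Scanning for longest run:
  Position 1 ('b'): continues run of 'b', length=2
  Position 2 ('c'): new char, reset run to 1
  Position 3 ('b'): new char, reset run to 1
  Position 4 ('c'): new char, reset run to 1
  Position 5 ('c'): continues run of 'c', length=2
  Position 6 ('c'): continues run of 'c', length=3
  Position 7 ('b'): new char, reset run to 1
  Position 8 ('a'): new char, reset run to 1
  Position 9 ('c'): new char, reset run to 1
Longest run: 'c' with length 3

3


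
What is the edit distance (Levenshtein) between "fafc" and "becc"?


Computing edit distance: "fafc" -> "becc"
DP table:
           b    e    c    c
      0    1    2    3    4
  f   1    1    2    3    4
  a   2    2    2    3    4
  f   3    3    3    3    4
  c   4    4    4    3    3
Edit distance = dp[4][4] = 3

3


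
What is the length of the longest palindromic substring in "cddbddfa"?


Input: "cddbddfa"
Checking substrings for palindromes:
  [1:6] "ddbdd" (len 5) => palindrome
  [2:5] "dbd" (len 3) => palindrome
  [1:3] "dd" (len 2) => palindrome
  [4:6] "dd" (len 2) => palindrome
Longest palindromic substring: "ddbdd" with length 5

5


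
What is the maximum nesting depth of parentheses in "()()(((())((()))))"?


Input: "()()(((())((()))))"
Tracking depth:
  Position 0 '(': depth becomes 1
  Position 1 ')': depth becomes 0
  Position 2 '(': depth becomes 1
  Position 3 ')': depth becomes 0
  Position 4 '(': depth becomes 1
  Position 5 '(': depth becomes 2
  Position 6 '(': depth becomes 3
  Position 7 '(': depth becomes 4
  Position 8 ')': depth becomes 3
  Position 9 ')': depth becomes 2
  Position 10 '(': depth becomes 3
  Position 11 '(': depth becomes 4
  Position 12 '(': depth becomes 5
  Position 13 ')': depth becomes 4
  Position 14 ')': depth becomes 3
  Position 15 ')': depth becomes 2
  Position 16 ')': depth becomes 1
  Position 17 ')': depth becomes 0
Maximum depth reached: 5

5


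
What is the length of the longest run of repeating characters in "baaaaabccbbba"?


Input: "baaaaabccbbba"
Scanning for longest run:
  Position 1 ('a'): new char, reset run to 1
  Position 2 ('a'): continues run of 'a', length=2
  Position 3 ('a'): continues run of 'a', length=3
  Position 4 ('a'): continues run of 'a', length=4
  Position 5 ('a'): continues run of 'a', length=5
  Position 6 ('b'): new char, reset run to 1
  Position 7 ('c'): new char, reset run to 1
  Position 8 ('c'): continues run of 'c', length=2
  Position 9 ('b'): new char, reset run to 1
  Position 10 ('b'): continues run of 'b', length=2
  Position 11 ('b'): continues run of 'b', length=3
  Position 12 ('a'): new char, reset run to 1
Longest run: 'a' with length 5

5


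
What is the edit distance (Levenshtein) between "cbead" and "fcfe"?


Computing edit distance: "cbead" -> "fcfe"
DP table:
           f    c    f    e
      0    1    2    3    4
  c   1    1    1    2    3
  b   2    2    2    2    3
  e   3    3    3    3    2
  a   4    4    4    4    3
  d   5    5    5    5    4
Edit distance = dp[5][4] = 4

4


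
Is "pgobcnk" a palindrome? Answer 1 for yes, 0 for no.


Input: pgobcnk
Reversed: kncbogp
  Compare pos 0 ('p') with pos 6 ('k'): MISMATCH
  Compare pos 1 ('g') with pos 5 ('n'): MISMATCH
  Compare pos 2 ('o') with pos 4 ('c'): MISMATCH
Result: not a palindrome

0


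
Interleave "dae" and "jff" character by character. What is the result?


Interleaving "dae" and "jff":
  Position 0: 'd' from first, 'j' from second => "dj"
  Position 1: 'a' from first, 'f' from second => "af"
  Position 2: 'e' from first, 'f' from second => "ef"
Result: djafef

djafef


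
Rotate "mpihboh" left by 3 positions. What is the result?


Input: "mpihboh", rotate left by 3
First 3 characters: "mpi"
Remaining characters: "hboh"
Concatenate remaining + first: "hboh" + "mpi" = "hbohmpi"

hbohmpi


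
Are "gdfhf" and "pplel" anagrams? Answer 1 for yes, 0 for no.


Strings: "gdfhf", "pplel"
Sorted first:  dffgh
Sorted second: ellpp
Differ at position 0: 'd' vs 'e' => not anagrams

0


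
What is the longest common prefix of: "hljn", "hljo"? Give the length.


Words: hljn, hljo
  Position 0: all 'h' => match
  Position 1: all 'l' => match
  Position 2: all 'j' => match
  Position 3: ('n', 'o') => mismatch, stop
LCP = "hlj" (length 3)

3


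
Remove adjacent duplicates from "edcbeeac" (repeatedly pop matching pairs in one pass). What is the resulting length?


Input: edcbeeac
Stack-based adjacent duplicate removal:
  Read 'e': push. Stack: e
  Read 'd': push. Stack: ed
  Read 'c': push. Stack: edc
  Read 'b': push. Stack: edcb
  Read 'e': push. Stack: edcbe
  Read 'e': matches stack top 'e' => pop. Stack: edcb
  Read 'a': push. Stack: edcba
  Read 'c': push. Stack: edcbac
Final stack: "edcbac" (length 6)

6


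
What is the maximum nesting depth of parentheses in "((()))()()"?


Input: "((()))()()"
Tracking depth:
  Position 0 '(': depth becomes 1
  Position 1 '(': depth becomes 2
  Position 2 '(': depth becomes 3
  Position 3 ')': depth becomes 2
  Position 4 ')': depth becomes 1
  Position 5 ')': depth becomes 0
  Position 6 '(': depth becomes 1
  Position 7 ')': depth becomes 0
  Position 8 '(': depth becomes 1
  Position 9 ')': depth becomes 0
Maximum depth reached: 3

3


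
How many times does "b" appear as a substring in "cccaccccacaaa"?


Searching for "b" in "cccaccccacaaa"
Scanning each position:
  Position 0: "c" => no
  Position 1: "c" => no
  Position 2: "c" => no
  Position 3: "a" => no
  Position 4: "c" => no
  Position 5: "c" => no
  Position 6: "c" => no
  Position 7: "c" => no
  Position 8: "a" => no
  Position 9: "c" => no
  Position 10: "a" => no
  Position 11: "a" => no
  Position 12: "a" => no
Total occurrences: 0

0


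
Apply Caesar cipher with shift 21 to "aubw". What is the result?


Caesar cipher: shift "aubw" by 21
  'a' (pos 0) + 21 = pos 21 = 'v'
  'u' (pos 20) + 21 = pos 15 = 'p'
  'b' (pos 1) + 21 = pos 22 = 'w'
  'w' (pos 22) + 21 = pos 17 = 'r'
Result: vpwr

vpwr


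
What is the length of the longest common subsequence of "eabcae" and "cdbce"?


LCS of "eabcae" and "cdbce"
DP table:
           c    d    b    c    e
      0    0    0    0    0    0
  e   0    0    0    0    0    1
  a   0    0    0    0    0    1
  b   0    0    0    1    1    1
  c   0    1    1    1    2    2
  a   0    1    1    1    2    2
  e   0    1    1    1    2    3
LCS length = dp[6][5] = 3

3


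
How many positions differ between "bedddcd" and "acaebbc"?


Comparing "bedddcd" and "acaebbc" position by position:
  Position 0: 'b' vs 'a' => DIFFER
  Position 1: 'e' vs 'c' => DIFFER
  Position 2: 'd' vs 'a' => DIFFER
  Position 3: 'd' vs 'e' => DIFFER
  Position 4: 'd' vs 'b' => DIFFER
  Position 5: 'c' vs 'b' => DIFFER
  Position 6: 'd' vs 'c' => DIFFER
Positions that differ: 7

7


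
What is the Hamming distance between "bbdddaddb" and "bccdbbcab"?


Comparing "bbdddaddb" and "bccdbbcab" position by position:
  Position 0: 'b' vs 'b' => same
  Position 1: 'b' vs 'c' => differ
  Position 2: 'd' vs 'c' => differ
  Position 3: 'd' vs 'd' => same
  Position 4: 'd' vs 'b' => differ
  Position 5: 'a' vs 'b' => differ
  Position 6: 'd' vs 'c' => differ
  Position 7: 'd' vs 'a' => differ
  Position 8: 'b' vs 'b' => same
Total differences (Hamming distance): 6

6


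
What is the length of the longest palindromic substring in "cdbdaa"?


Input: "cdbdaa"
Checking substrings for palindromes:
  [1:4] "dbd" (len 3) => palindrome
  [4:6] "aa" (len 2) => palindrome
Longest palindromic substring: "dbd" with length 3

3


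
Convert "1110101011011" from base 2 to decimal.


Input: "1110101011011" in base 2
Positional expansion:
  Digit '1' (value 1) x 2^12 = 4096
  Digit '1' (value 1) x 2^11 = 2048
  Digit '1' (value 1) x 2^10 = 1024
  Digit '0' (value 0) x 2^9 = 0
  Digit '1' (value 1) x 2^8 = 256
  Digit '0' (value 0) x 2^7 = 0
  Digit '1' (value 1) x 2^6 = 64
  Digit '0' (value 0) x 2^5 = 0
  Digit '1' (value 1) x 2^4 = 16
  Digit '1' (value 1) x 2^3 = 8
  Digit '0' (value 0) x 2^2 = 0
  Digit '1' (value 1) x 2^1 = 2
  Digit '1' (value 1) x 2^0 = 1
Sum = 7515

7515


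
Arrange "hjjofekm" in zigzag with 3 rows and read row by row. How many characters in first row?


Zigzag "hjjofekm" into 3 rows:
Placing characters:
  'h' => row 0
  'j' => row 1
  'j' => row 2
  'o' => row 1
  'f' => row 0
  'e' => row 1
  'k' => row 2
  'm' => row 1
Rows:
  Row 0: "hf"
  Row 1: "joem"
  Row 2: "jk"
First row length: 2

2


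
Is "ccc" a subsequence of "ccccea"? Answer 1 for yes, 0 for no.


Check if "ccc" is a subsequence of "ccccea"
Greedy scan:
  Position 0 ('c'): matches sub[0] = 'c'
  Position 1 ('c'): matches sub[1] = 'c'
  Position 2 ('c'): matches sub[2] = 'c'
  Position 3 ('c'): no match needed
  Position 4 ('e'): no match needed
  Position 5 ('a'): no match needed
All 3 characters matched => is a subsequence

1


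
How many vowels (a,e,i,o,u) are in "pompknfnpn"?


Input: pompknfnpn
Checking each character:
  'p' at position 0: consonant
  'o' at position 1: vowel (running total: 1)
  'm' at position 2: consonant
  'p' at position 3: consonant
  'k' at position 4: consonant
  'n' at position 5: consonant
  'f' at position 6: consonant
  'n' at position 7: consonant
  'p' at position 8: consonant
  'n' at position 9: consonant
Total vowels: 1

1


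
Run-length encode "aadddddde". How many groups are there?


Input: aadddddde
Scanning for consecutive runs:
  Group 1: 'a' x 2 (positions 0-1)
  Group 2: 'd' x 6 (positions 2-7)
  Group 3: 'e' x 1 (positions 8-8)
Total groups: 3

3


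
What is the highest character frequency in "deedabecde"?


Input: deedabecde
Character counts:
  'a': 1
  'b': 1
  'c': 1
  'd': 3
  'e': 4
Maximum frequency: 4

4


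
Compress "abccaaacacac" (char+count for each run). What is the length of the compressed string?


Input: abccaaacacac
Runs:
  'a' x 1 => "a1"
  'b' x 1 => "b1"
  'c' x 2 => "c2"
  'a' x 3 => "a3"
  'c' x 1 => "c1"
  'a' x 1 => "a1"
  'c' x 1 => "c1"
  'a' x 1 => "a1"
  'c' x 1 => "c1"
Compressed: "a1b1c2a3c1a1c1a1c1"
Compressed length: 18

18


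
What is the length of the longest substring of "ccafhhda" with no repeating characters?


Input: "ccafhhda"
Sliding window (track last position of each char):
  Position 0 ('c'): window [0,0] length 1 -- new best
  Position 1 ('c'): repeat (last at 0), move window start to 1
  Position 1 ('c'): window [1,1] length 1
  Position 2 ('a'): window [1,2] length 2 -- new best
  Position 3 ('f'): window [1,3] length 3 -- new best
  Position 4 ('h'): window [1,4] length 4 -- new best
  Position 5 ('h'): repeat (last at 4), move window start to 5
  Position 5 ('h'): window [5,5] length 1
  Position 6 ('d'): window [5,6] length 2
  Position 7 ('a'): window [5,7] length 3
Longest substring with no repeats: "cafh" with length 4

4


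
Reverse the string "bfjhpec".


Input: bfjhpec
Reading characters right to left:
  Position 6: 'c'
  Position 5: 'e'
  Position 4: 'p'
  Position 3: 'h'
  Position 2: 'j'
  Position 1: 'f'
  Position 0: 'b'
Reversed: cephjfb

cephjfb


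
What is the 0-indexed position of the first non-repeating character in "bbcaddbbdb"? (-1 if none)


Input: bbcaddbbdb
Character frequencies:
  'a': 1
  'b': 5
  'c': 1
  'd': 3
Scanning left to right for freq == 1:
  Position 0 ('b'): freq=5, skip
  Position 1 ('b'): freq=5, skip
  Position 2 ('c'): unique! => answer = 2

2


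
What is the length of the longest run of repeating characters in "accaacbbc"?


Input: "accaacbbc"
Scanning for longest run:
  Position 1 ('c'): new char, reset run to 1
  Position 2 ('c'): continues run of 'c', length=2
  Position 3 ('a'): new char, reset run to 1
  Position 4 ('a'): continues run of 'a', length=2
  Position 5 ('c'): new char, reset run to 1
  Position 6 ('b'): new char, reset run to 1
  Position 7 ('b'): continues run of 'b', length=2
  Position 8 ('c'): new char, reset run to 1
Longest run: 'c' with length 2

2


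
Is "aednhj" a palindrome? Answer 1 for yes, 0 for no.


Input: aednhj
Reversed: jhndea
  Compare pos 0 ('a') with pos 5 ('j'): MISMATCH
  Compare pos 1 ('e') with pos 4 ('h'): MISMATCH
  Compare pos 2 ('d') with pos 3 ('n'): MISMATCH
Result: not a palindrome

0


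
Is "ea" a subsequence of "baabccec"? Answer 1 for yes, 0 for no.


Check if "ea" is a subsequence of "baabccec"
Greedy scan:
  Position 0 ('b'): no match needed
  Position 1 ('a'): no match needed
  Position 2 ('a'): no match needed
  Position 3 ('b'): no match needed
  Position 4 ('c'): no match needed
  Position 5 ('c'): no match needed
  Position 6 ('e'): matches sub[0] = 'e'
  Position 7 ('c'): no match needed
Only matched 1/2 characters => not a subsequence

0


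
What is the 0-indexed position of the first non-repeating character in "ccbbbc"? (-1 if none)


Input: ccbbbc
Character frequencies:
  'b': 3
  'c': 3
Scanning left to right for freq == 1:
  Position 0 ('c'): freq=3, skip
  Position 1 ('c'): freq=3, skip
  Position 2 ('b'): freq=3, skip
  Position 3 ('b'): freq=3, skip
  Position 4 ('b'): freq=3, skip
  Position 5 ('c'): freq=3, skip
  No unique character found => answer = -1

-1


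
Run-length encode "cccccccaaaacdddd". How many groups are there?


Input: cccccccaaaacdddd
Scanning for consecutive runs:
  Group 1: 'c' x 7 (positions 0-6)
  Group 2: 'a' x 4 (positions 7-10)
  Group 3: 'c' x 1 (positions 11-11)
  Group 4: 'd' x 4 (positions 12-15)
Total groups: 4

4


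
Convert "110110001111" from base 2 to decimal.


Input: "110110001111" in base 2
Positional expansion:
  Digit '1' (value 1) x 2^11 = 2048
  Digit '1' (value 1) x 2^10 = 1024
  Digit '0' (value 0) x 2^9 = 0
  Digit '1' (value 1) x 2^8 = 256
  Digit '1' (value 1) x 2^7 = 128
  Digit '0' (value 0) x 2^6 = 0
  Digit '0' (value 0) x 2^5 = 0
  Digit '0' (value 0) x 2^4 = 0
  Digit '1' (value 1) x 2^3 = 8
  Digit '1' (value 1) x 2^2 = 4
  Digit '1' (value 1) x 2^1 = 2
  Digit '1' (value 1) x 2^0 = 1
Sum = 3471

3471


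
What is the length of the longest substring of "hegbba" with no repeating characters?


Input: "hegbba"
Sliding window (track last position of each char):
  Position 0 ('h'): window [0,0] length 1 -- new best
  Position 1 ('e'): window [0,1] length 2 -- new best
  Position 2 ('g'): window [0,2] length 3 -- new best
  Position 3 ('b'): window [0,3] length 4 -- new best
  Position 4 ('b'): repeat (last at 3), move window start to 4
  Position 4 ('b'): window [4,4] length 1
  Position 5 ('a'): window [4,5] length 2
Longest substring with no repeats: "hegb" with length 4

4


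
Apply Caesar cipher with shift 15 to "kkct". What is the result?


Caesar cipher: shift "kkct" by 15
  'k' (pos 10) + 15 = pos 25 = 'z'
  'k' (pos 10) + 15 = pos 25 = 'z'
  'c' (pos 2) + 15 = pos 17 = 'r'
  't' (pos 19) + 15 = pos 8 = 'i'
Result: zzri

zzri


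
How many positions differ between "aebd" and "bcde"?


Comparing "aebd" and "bcde" position by position:
  Position 0: 'a' vs 'b' => DIFFER
  Position 1: 'e' vs 'c' => DIFFER
  Position 2: 'b' vs 'd' => DIFFER
  Position 3: 'd' vs 'e' => DIFFER
Positions that differ: 4

4


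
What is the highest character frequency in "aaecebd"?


Input: aaecebd
Character counts:
  'a': 2
  'b': 1
  'c': 1
  'd': 1
  'e': 2
Maximum frequency: 2

2


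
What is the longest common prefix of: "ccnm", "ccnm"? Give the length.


Words: ccnm, ccnm
  Position 0: all 'c' => match
  Position 1: all 'c' => match
  Position 2: all 'n' => match
  Position 3: all 'm' => match
LCP = "ccnm" (length 4)

4


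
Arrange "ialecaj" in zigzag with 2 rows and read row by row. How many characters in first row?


Zigzag "ialecaj" into 2 rows:
Placing characters:
  'i' => row 0
  'a' => row 1
  'l' => row 0
  'e' => row 1
  'c' => row 0
  'a' => row 1
  'j' => row 0
Rows:
  Row 0: "ilcj"
  Row 1: "aea"
First row length: 4

4


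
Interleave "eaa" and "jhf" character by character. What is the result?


Interleaving "eaa" and "jhf":
  Position 0: 'e' from first, 'j' from second => "ej"
  Position 1: 'a' from first, 'h' from second => "ah"
  Position 2: 'a' from first, 'f' from second => "af"
Result: ejahaf

ejahaf


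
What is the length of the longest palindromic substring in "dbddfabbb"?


Input: "dbddfabbb"
Checking substrings for palindromes:
  [0:3] "dbd" (len 3) => palindrome
  [6:9] "bbb" (len 3) => palindrome
  [2:4] "dd" (len 2) => palindrome
  [6:8] "bb" (len 2) => palindrome
  [7:9] "bb" (len 2) => palindrome
Longest palindromic substring: "dbd" with length 3

3


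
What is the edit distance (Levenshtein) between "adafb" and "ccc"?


Computing edit distance: "adafb" -> "ccc"
DP table:
           c    c    c
      0    1    2    3
  a   1    1    2    3
  d   2    2    2    3
  a   3    3    3    3
  f   4    4    4    4
  b   5    5    5    5
Edit distance = dp[5][3] = 5

5


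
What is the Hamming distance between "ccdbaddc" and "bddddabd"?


Comparing "ccdbaddc" and "bddddabd" position by position:
  Position 0: 'c' vs 'b' => differ
  Position 1: 'c' vs 'd' => differ
  Position 2: 'd' vs 'd' => same
  Position 3: 'b' vs 'd' => differ
  Position 4: 'a' vs 'd' => differ
  Position 5: 'd' vs 'a' => differ
  Position 6: 'd' vs 'b' => differ
  Position 7: 'c' vs 'd' => differ
Total differences (Hamming distance): 7

7


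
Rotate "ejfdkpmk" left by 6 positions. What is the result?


Input: "ejfdkpmk", rotate left by 6
First 6 characters: "ejfdkp"
Remaining characters: "mk"
Concatenate remaining + first: "mk" + "ejfdkp" = "mkejfdkp"

mkejfdkp


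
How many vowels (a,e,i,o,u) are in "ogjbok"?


Input: ogjbok
Checking each character:
  'o' at position 0: vowel (running total: 1)
  'g' at position 1: consonant
  'j' at position 2: consonant
  'b' at position 3: consonant
  'o' at position 4: vowel (running total: 2)
  'k' at position 5: consonant
Total vowels: 2

2


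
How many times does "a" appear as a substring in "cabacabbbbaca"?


Searching for "a" in "cabacabbbbaca"
Scanning each position:
  Position 0: "c" => no
  Position 1: "a" => MATCH
  Position 2: "b" => no
  Position 3: "a" => MATCH
  Position 4: "c" => no
  Position 5: "a" => MATCH
  Position 6: "b" => no
  Position 7: "b" => no
  Position 8: "b" => no
  Position 9: "b" => no
  Position 10: "a" => MATCH
  Position 11: "c" => no
  Position 12: "a" => MATCH
Total occurrences: 5

5


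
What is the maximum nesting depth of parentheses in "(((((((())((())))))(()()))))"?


Input: "(((((((())((())))))(()()))))"
Tracking depth:
  Position 0 '(': depth becomes 1
  Position 1 '(': depth becomes 2
  Position 2 '(': depth becomes 3
  Position 3 '(': depth becomes 4
  Position 4 '(': depth becomes 5
  Position 5 '(': depth becomes 6
  Position 6 '(': depth becomes 7
  Position 7 '(': depth becomes 8
  Position 8 ')': depth becomes 7
  Position 9 ')': depth becomes 6
  Position 10 '(': depth becomes 7
  Position 11 '(': depth becomes 8
  Position 12 '(': depth becomes 9
  Position 13 ')': depth becomes 8
  Position 14 ')': depth becomes 7
  Position 15 ')': depth becomes 6
  Position 16 ')': depth becomes 5
  Position 17 ')': depth becomes 4
  Position 18 ')': depth becomes 3
  Position 19 '(': depth becomes 4
  Position 20 '(': depth becomes 5
  Position 21 ')': depth becomes 4
  Position 22 '(': depth becomes 5
  Position 23 ')': depth becomes 4
  Position 24 ')': depth becomes 3
  Position 25 ')': depth becomes 2
  Position 26 ')': depth becomes 1
  Position 27 ')': depth becomes 0
Maximum depth reached: 9

9


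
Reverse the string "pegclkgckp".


Input: pegclkgckp
Reading characters right to left:
  Position 9: 'p'
  Position 8: 'k'
  Position 7: 'c'
  Position 6: 'g'
  Position 5: 'k'
  Position 4: 'l'
  Position 3: 'c'
  Position 2: 'g'
  Position 1: 'e'
  Position 0: 'p'
Reversed: pkcgklcgep

pkcgklcgep


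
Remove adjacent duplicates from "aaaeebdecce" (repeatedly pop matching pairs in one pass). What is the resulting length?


Input: aaaeebdecce
Stack-based adjacent duplicate removal:
  Read 'a': push. Stack: a
  Read 'a': matches stack top 'a' => pop. Stack: (empty)
  Read 'a': push. Stack: a
  Read 'e': push. Stack: ae
  Read 'e': matches stack top 'e' => pop. Stack: a
  Read 'b': push. Stack: ab
  Read 'd': push. Stack: abd
  Read 'e': push. Stack: abde
  Read 'c': push. Stack: abdec
  Read 'c': matches stack top 'c' => pop. Stack: abde
  Read 'e': matches stack top 'e' => pop. Stack: abd
Final stack: "abd" (length 3)

3


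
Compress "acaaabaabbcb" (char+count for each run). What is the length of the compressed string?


Input: acaaabaabbcb
Runs:
  'a' x 1 => "a1"
  'c' x 1 => "c1"
  'a' x 3 => "a3"
  'b' x 1 => "b1"
  'a' x 2 => "a2"
  'b' x 2 => "b2"
  'c' x 1 => "c1"
  'b' x 1 => "b1"
Compressed: "a1c1a3b1a2b2c1b1"
Compressed length: 16

16


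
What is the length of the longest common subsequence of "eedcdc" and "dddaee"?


LCS of "eedcdc" and "dddaee"
DP table:
           d    d    d    a    e    e
      0    0    0    0    0    0    0
  e   0    0    0    0    0    1    1
  e   0    0    0    0    0    1    2
  d   0    1    1    1    1    1    2
  c   0    1    1    1    1    1    2
  d   0    1    2    2    2    2    2
  c   0    1    2    2    2    2    2
LCS length = dp[6][6] = 2

2


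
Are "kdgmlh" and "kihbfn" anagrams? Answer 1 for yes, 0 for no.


Strings: "kdgmlh", "kihbfn"
Sorted first:  dghklm
Sorted second: bfhikn
Differ at position 0: 'd' vs 'b' => not anagrams

0


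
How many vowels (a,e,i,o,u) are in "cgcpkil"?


Input: cgcpkil
Checking each character:
  'c' at position 0: consonant
  'g' at position 1: consonant
  'c' at position 2: consonant
  'p' at position 3: consonant
  'k' at position 4: consonant
  'i' at position 5: vowel (running total: 1)
  'l' at position 6: consonant
Total vowels: 1

1


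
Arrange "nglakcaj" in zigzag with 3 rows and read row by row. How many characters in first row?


Zigzag "nglakcaj" into 3 rows:
Placing characters:
  'n' => row 0
  'g' => row 1
  'l' => row 2
  'a' => row 1
  'k' => row 0
  'c' => row 1
  'a' => row 2
  'j' => row 1
Rows:
  Row 0: "nk"
  Row 1: "gacj"
  Row 2: "la"
First row length: 2

2


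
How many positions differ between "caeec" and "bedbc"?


Comparing "caeec" and "bedbc" position by position:
  Position 0: 'c' vs 'b' => DIFFER
  Position 1: 'a' vs 'e' => DIFFER
  Position 2: 'e' vs 'd' => DIFFER
  Position 3: 'e' vs 'b' => DIFFER
  Position 4: 'c' vs 'c' => same
Positions that differ: 4

4


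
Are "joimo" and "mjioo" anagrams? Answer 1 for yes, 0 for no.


Strings: "joimo", "mjioo"
Sorted first:  ijmoo
Sorted second: ijmoo
Sorted forms match => anagrams

1


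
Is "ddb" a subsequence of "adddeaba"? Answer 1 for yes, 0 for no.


Check if "ddb" is a subsequence of "adddeaba"
Greedy scan:
  Position 0 ('a'): no match needed
  Position 1 ('d'): matches sub[0] = 'd'
  Position 2 ('d'): matches sub[1] = 'd'
  Position 3 ('d'): no match needed
  Position 4 ('e'): no match needed
  Position 5 ('a'): no match needed
  Position 6 ('b'): matches sub[2] = 'b'
  Position 7 ('a'): no match needed
All 3 characters matched => is a subsequence

1


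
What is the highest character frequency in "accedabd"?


Input: accedabd
Character counts:
  'a': 2
  'b': 1
  'c': 2
  'd': 2
  'e': 1
Maximum frequency: 2

2


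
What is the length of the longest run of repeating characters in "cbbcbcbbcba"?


Input: "cbbcbcbbcba"
Scanning for longest run:
  Position 1 ('b'): new char, reset run to 1
  Position 2 ('b'): continues run of 'b', length=2
  Position 3 ('c'): new char, reset run to 1
  Position 4 ('b'): new char, reset run to 1
  Position 5 ('c'): new char, reset run to 1
  Position 6 ('b'): new char, reset run to 1
  Position 7 ('b'): continues run of 'b', length=2
  Position 8 ('c'): new char, reset run to 1
  Position 9 ('b'): new char, reset run to 1
  Position 10 ('a'): new char, reset run to 1
Longest run: 'b' with length 2

2


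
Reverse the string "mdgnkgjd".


Input: mdgnkgjd
Reading characters right to left:
  Position 7: 'd'
  Position 6: 'j'
  Position 5: 'g'
  Position 4: 'k'
  Position 3: 'n'
  Position 2: 'g'
  Position 1: 'd'
  Position 0: 'm'
Reversed: djgkngdm

djgkngdm


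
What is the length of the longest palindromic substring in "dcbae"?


Input: "dcbae"
Checking substrings for palindromes:
  No multi-char palindromic substrings found
Longest palindromic substring: "d" with length 1

1


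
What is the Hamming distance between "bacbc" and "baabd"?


Comparing "bacbc" and "baabd" position by position:
  Position 0: 'b' vs 'b' => same
  Position 1: 'a' vs 'a' => same
  Position 2: 'c' vs 'a' => differ
  Position 3: 'b' vs 'b' => same
  Position 4: 'c' vs 'd' => differ
Total differences (Hamming distance): 2

2


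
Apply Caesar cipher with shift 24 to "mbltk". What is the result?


Caesar cipher: shift "mbltk" by 24
  'm' (pos 12) + 24 = pos 10 = 'k'
  'b' (pos 1) + 24 = pos 25 = 'z'
  'l' (pos 11) + 24 = pos 9 = 'j'
  't' (pos 19) + 24 = pos 17 = 'r'
  'k' (pos 10) + 24 = pos 8 = 'i'
Result: kzjri

kzjri


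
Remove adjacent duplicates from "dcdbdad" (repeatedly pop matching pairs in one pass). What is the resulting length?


Input: dcdbdad
Stack-based adjacent duplicate removal:
  Read 'd': push. Stack: d
  Read 'c': push. Stack: dc
  Read 'd': push. Stack: dcd
  Read 'b': push. Stack: dcdb
  Read 'd': push. Stack: dcdbd
  Read 'a': push. Stack: dcdbda
  Read 'd': push. Stack: dcdbdad
Final stack: "dcdbdad" (length 7)

7


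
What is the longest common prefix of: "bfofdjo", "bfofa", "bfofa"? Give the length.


Words: bfofdjo, bfofa, bfofa
  Position 0: all 'b' => match
  Position 1: all 'f' => match
  Position 2: all 'o' => match
  Position 3: all 'f' => match
  Position 4: ('d', 'a', 'a') => mismatch, stop
LCP = "bfof" (length 4)

4


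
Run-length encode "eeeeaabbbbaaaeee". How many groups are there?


Input: eeeeaabbbbaaaeee
Scanning for consecutive runs:
  Group 1: 'e' x 4 (positions 0-3)
  Group 2: 'a' x 2 (positions 4-5)
  Group 3: 'b' x 4 (positions 6-9)
  Group 4: 'a' x 3 (positions 10-12)
  Group 5: 'e' x 3 (positions 13-15)
Total groups: 5

5


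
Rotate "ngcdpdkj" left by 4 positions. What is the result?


Input: "ngcdpdkj", rotate left by 4
First 4 characters: "ngcd"
Remaining characters: "pdkj"
Concatenate remaining + first: "pdkj" + "ngcd" = "pdkjngcd"

pdkjngcd


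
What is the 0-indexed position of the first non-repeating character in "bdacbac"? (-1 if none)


Input: bdacbac
Character frequencies:
  'a': 2
  'b': 2
  'c': 2
  'd': 1
Scanning left to right for freq == 1:
  Position 0 ('b'): freq=2, skip
  Position 1 ('d'): unique! => answer = 1

1


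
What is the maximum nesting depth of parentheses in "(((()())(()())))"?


Input: "(((()())(()())))"
Tracking depth:
  Position 0 '(': depth becomes 1
  Position 1 '(': depth becomes 2
  Position 2 '(': depth becomes 3
  Position 3 '(': depth becomes 4
  Position 4 ')': depth becomes 3
  Position 5 '(': depth becomes 4
  Position 6 ')': depth becomes 3
  Position 7 ')': depth becomes 2
  Position 8 '(': depth becomes 3
  Position 9 '(': depth becomes 4
  Position 10 ')': depth becomes 3
  Position 11 '(': depth becomes 4
  Position 12 ')': depth becomes 3
  Position 13 ')': depth becomes 2
  Position 14 ')': depth becomes 1
  Position 15 ')': depth becomes 0
Maximum depth reached: 4

4


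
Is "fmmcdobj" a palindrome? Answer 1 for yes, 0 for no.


Input: fmmcdobj
Reversed: jbodcmmf
  Compare pos 0 ('f') with pos 7 ('j'): MISMATCH
  Compare pos 1 ('m') with pos 6 ('b'): MISMATCH
  Compare pos 2 ('m') with pos 5 ('o'): MISMATCH
  Compare pos 3 ('c') with pos 4 ('d'): MISMATCH
Result: not a palindrome

0


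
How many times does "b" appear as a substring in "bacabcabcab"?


Searching for "b" in "bacabcabcab"
Scanning each position:
  Position 0: "b" => MATCH
  Position 1: "a" => no
  Position 2: "c" => no
  Position 3: "a" => no
  Position 4: "b" => MATCH
  Position 5: "c" => no
  Position 6: "a" => no
  Position 7: "b" => MATCH
  Position 8: "c" => no
  Position 9: "a" => no
  Position 10: "b" => MATCH
Total occurrences: 4

4
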